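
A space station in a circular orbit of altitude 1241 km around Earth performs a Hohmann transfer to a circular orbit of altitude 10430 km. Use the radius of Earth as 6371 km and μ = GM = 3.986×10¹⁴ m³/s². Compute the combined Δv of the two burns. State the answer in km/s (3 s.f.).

Δv_total ≈ 2.28 km/s

r₁ = 6371 + 1241 = 7612.0 km = 7.6120×10⁶ m.
r₂ = 6371 + 10430 = 16801 km = 1.6801×10⁷ m.
Transfer ellipse a_t = (r₁ + r₂)/2 = 1.221×10⁷ m.
At r₁: circular v_c1 = √(μ/r₁) = 7236 m/s; transfer-perigee v_p = √[μ(2/r₁ − 1/a_t)] = 8490 m/s.
Δv₁ = v_p − v_c1 = 1253 m/s.
At r₂: circular v_c2 = √(μ/r₂) = 4871 m/s; transfer-apogee v_a = √[μ(2/r₂ − 1/a_t)] = 3846 m/s.
Δv₂ = v_c2 − v_a = 1024 m/s.
Total Δv = Δv₁ + Δv₂ = 2278 m/s = 2.278 km/s.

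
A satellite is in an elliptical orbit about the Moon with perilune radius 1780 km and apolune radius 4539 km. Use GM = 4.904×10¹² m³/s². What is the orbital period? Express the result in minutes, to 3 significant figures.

T ≈ 266 minutes

Semi-major axis a = (r_p + r_a)/2 = (1780.0 + 4539.0)/2 = 3159.5 km = 3.160×10⁶ m.
By Kepler's third law T = 2π√(a³/μ) = 2π × 2.536×10³ = 1.593×10⁴ s.
= 265.6 minutes.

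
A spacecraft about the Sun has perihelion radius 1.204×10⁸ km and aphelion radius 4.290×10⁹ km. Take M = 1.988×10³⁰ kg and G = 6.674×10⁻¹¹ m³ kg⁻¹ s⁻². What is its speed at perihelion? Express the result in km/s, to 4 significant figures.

μ = GM = 6.674×10⁻¹¹ × 1.988×10³⁰ = 1.327×10²⁰ m³/s².
Semi-major axis a = (r_p + r_a)/2 = 2.2052×10⁹ km = 2.205×10¹² m.
Vis-viva: v² = μ(2/r − 1/a) = 1.327×10²⁰ × (1.661×10⁻¹¹ − 4.535×10⁻¹³) = 2.144×10⁹ m²/s².
v = 46300 m/s = 46.30 km/s.

v ≈ 46.30 km/s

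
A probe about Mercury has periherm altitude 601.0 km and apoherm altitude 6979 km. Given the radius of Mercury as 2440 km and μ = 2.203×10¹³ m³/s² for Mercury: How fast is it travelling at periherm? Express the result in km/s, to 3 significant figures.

v ≈ 3.31 km/s

r_p = 2440 + 601.0 = 3041.0 km = 3.0410×10⁶ m.
r_a = 2440 + 6979 = 9419.0 km = 9.4190×10⁶ m.
Semi-major axis a = (r_p + r_a)/2 = 6230.0 km = 6.230×10⁶ m.
Vis-viva: v² = μ(2/r − 1/a) = 2.203×10¹³ × (6.577×10⁻⁷ − 1.605×10⁻⁷) = 1.095×10⁷ m²/s².
v = 3309 m/s = 3.309 km/s.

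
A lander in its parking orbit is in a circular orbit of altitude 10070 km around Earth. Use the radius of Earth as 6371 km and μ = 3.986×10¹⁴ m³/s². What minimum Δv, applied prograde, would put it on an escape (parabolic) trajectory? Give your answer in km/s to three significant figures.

Δv ≈ 2.04 km/s

r = 6371 + 10070 = 16441 km = 1.6441×10⁷ m.
Circular speed v_c = √(μ/r) = 4924 m/s.
Escape speed v_esc = √(2μ/r) = √2 × v_c = 6963 m/s.
Δv = v_esc − v_c = 2040 m/s = 2.040 km/s.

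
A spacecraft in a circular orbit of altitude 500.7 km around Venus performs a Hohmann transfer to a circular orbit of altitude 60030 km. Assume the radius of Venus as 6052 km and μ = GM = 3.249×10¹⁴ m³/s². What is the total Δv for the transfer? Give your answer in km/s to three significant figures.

r₁ = 6052 + 500.7 = 6552.7 km = 6.5527×10⁶ m.
r₂ = 6052 + 60030 = 66082 km = 6.6082×10⁷ m.
Transfer ellipse a_t = (r₁ + r₂)/2 = 3.632×10⁷ m.
At r₁: circular v_c1 = √(μ/r₁) = 7041 m/s; transfer-periapsis v_p = √[μ(2/r₁ − 1/a_t)] = 9498 m/s.
Δv₁ = v_p − v_c1 = 2457 m/s.
At r₂: circular v_c2 = √(μ/r₂) = 2217 m/s; transfer-apoapsis v_a = √[μ(2/r₂ − 1/a_t)] = 941.9 m/s.
Δv₂ = v_c2 − v_a = 1275 m/s.
Total Δv = Δv₁ + Δv₂ = 3732 m/s = 3.732 km/s.

Δv_total ≈ 3.73 km/s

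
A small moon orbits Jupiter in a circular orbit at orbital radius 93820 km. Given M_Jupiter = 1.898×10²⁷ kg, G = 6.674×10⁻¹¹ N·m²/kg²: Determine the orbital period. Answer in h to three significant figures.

μ = GM = 6.674×10⁻¹¹ × 1.898×10²⁷ = 1.267×10¹⁷ m³/s².
r = 93820 km = 9.382×10⁷ m.
Kepler's third law: T = 2π√(r³/μ) = 2π√((9.382×10⁷)³ / 1.267×10¹⁷).
r³/μ = 6.519×10⁶ s², so T = 2π × 2.553×10³ = 1.604×10⁴ s.
Converting: 1.604×10⁴ s ÷ 3600 = 4.456 h.

T ≈ 4.46 h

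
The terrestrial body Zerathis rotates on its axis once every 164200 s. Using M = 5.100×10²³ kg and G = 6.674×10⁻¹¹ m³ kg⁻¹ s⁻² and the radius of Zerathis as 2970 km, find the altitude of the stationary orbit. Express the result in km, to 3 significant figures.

μ = GM = 6.674×10⁻¹¹ × 5.100×10²³ = 3.404×10¹³ m³/s².
A synchronous orbit has period T, so by Kepler's third law a = (μT²/4π²)^(1/3).
μT²/4π² = 3.404×10¹³ × (1.642×10⁵)² / 39.48 = 2.325×10²² m³.
a = 2.854×10⁷ m = 28540 km.
Altitude h = a − R = 28540 − 2970 = 25570 km.

h_sync ≈ 25600 km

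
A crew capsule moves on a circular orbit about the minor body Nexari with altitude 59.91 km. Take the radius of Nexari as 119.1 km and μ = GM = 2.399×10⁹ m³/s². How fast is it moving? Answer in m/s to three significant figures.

r = 119.1 + 59.91 = 179.01 km = 1.7901×10⁵ m.
For a circular orbit v = √(μ/r) = √(2.399×10⁹ / 1.790×10⁵) = √(1.340×10⁴) = 115.8 m/s.

v ≈ 116 m/s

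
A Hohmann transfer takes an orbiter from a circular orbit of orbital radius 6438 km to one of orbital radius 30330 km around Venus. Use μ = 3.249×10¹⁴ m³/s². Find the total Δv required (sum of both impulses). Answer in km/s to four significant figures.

r₁ = 6438 km = 6.438×10⁶ m.
r₂ = 30330 km = 3.033×10⁷ m.
Transfer ellipse a_t = (r₁ + r₂)/2 = 1.838×10⁷ m.
At r₁: circular v_c1 = √(μ/r₁) = 7104 m/s; transfer-periapsis v_p = √[μ(2/r₁ − 1/a_t)] = 9125 m/s.
Δv₁ = v_p − v_c1 = 2021 m/s.
At r₂: circular v_c2 = √(μ/r₂) = 3273 m/s; transfer-apoapsis v_a = √[μ(2/r₂ − 1/a_t)] = 1937 m/s.
Δv₂ = v_c2 − v_a = 1336 m/s.
Total Δv = Δv₁ + Δv₂ = 3357 m/s = 3.357 km/s.

Δv_total ≈ 3.357 km/s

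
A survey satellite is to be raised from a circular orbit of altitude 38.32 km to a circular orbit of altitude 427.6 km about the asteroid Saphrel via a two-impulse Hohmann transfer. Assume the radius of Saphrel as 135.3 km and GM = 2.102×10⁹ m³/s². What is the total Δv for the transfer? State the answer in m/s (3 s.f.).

Δv_total ≈ 45.2 m/s

r₁ = 135.3 + 38.32 = 173.62 km = 1.7362×10⁵ m.
r₂ = 135.3 + 427.6 = 562.90 km = 5.6290×10⁵ m.
Transfer ellipse a_t = (r₁ + r₂)/2 = 3.683×10⁵ m.
At r₁: circular v_c1 = √(μ/r₁) = 110.0 m/s; transfer-periapsis v_p = √[μ(2/r₁ − 1/a_t)] = 136.0 m/s.
Δv₁ = v_p − v_c1 = 26.00 m/s.
At r₂: circular v_c2 = √(μ/r₂) = 61.11 m/s; transfer-apoapsis v_a = √[μ(2/r₂ − 1/a_t)] = 41.96 m/s.
Δv₂ = v_c2 − v_a = 19.15 m/s.
Total Δv = Δv₁ + Δv₂ = 45.15 m/s.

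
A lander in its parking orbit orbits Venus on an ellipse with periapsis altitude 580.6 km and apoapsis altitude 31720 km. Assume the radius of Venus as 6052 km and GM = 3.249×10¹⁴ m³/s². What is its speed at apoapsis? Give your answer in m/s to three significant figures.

v ≈ 1600 m/s

r_p = 6052 + 580.6 = 6632.6 km = 6.6326×10⁶ m.
r_a = 6052 + 31720 = 37772 km = 3.7772×10⁷ m.
Semi-major axis a = (r_p + r_a)/2 = 22202 km = 2.220×10⁷ m.
Vis-viva: v² = μ(2/r − 1/a) = 3.249×10¹⁴ × (5.295×10⁻⁸ − 4.504×10⁻⁸) = 2.570×10⁶ m²/s².
v = 1603 m/s.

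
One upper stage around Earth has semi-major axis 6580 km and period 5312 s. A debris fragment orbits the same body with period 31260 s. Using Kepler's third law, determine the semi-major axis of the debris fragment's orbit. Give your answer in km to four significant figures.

Kepler's third law: a³ ∝ T², so a₂ = a₁ (T₂/T₁)^(2/3).
T₂/T₁ = 5.885, (T₂/T₁)^(2/3) = 3.260.
a₂ = 6580 × 3.260 = 21450 km.

a₂ ≈ 21450 km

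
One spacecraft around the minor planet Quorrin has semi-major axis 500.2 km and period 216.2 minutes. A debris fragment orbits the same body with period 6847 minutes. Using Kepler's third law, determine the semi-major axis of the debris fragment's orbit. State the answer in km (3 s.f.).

a₂ ≈ 5010 km

Kepler's third law: a³ ∝ T², so a₂ = a₁ (T₂/T₁)^(2/3).
T₂/T₁ = 31.67, (T₂/T₁)^(2/3) = 10.01.
a₂ = 500.2 × 10.01 = 5007 km.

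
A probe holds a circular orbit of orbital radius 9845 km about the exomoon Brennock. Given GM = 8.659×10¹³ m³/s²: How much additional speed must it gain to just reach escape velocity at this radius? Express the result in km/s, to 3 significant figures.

r = 9845 km = 9.845×10⁶ m.
Circular speed v_c = √(μ/r) = 2966 m/s.
Escape speed v_esc = √(2μ/r) = √2 × v_c = 4194 m/s.
Δv = v_esc − v_c = 1228 m/s = 1.228 km/s.

Δv ≈ 1.23 km/s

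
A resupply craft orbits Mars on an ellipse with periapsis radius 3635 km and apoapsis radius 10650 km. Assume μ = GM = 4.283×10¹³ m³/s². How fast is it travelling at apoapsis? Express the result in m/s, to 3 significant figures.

Semi-major axis a = (r_p + r_a)/2 = 7142.5 km = 7.142×10⁶ m.
Vis-viva: v² = μ(2/r − 1/a) = 4.283×10¹³ × (1.878×10⁻⁷ − 1.400×10⁻⁷) = 2.047×10⁶ m²/s².
v = 1431 m/s.

v ≈ 1430 m/s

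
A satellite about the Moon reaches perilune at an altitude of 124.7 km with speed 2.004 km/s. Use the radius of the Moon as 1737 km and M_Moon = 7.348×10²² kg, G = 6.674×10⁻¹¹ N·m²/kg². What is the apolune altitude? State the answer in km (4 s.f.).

μ = GM = 6.674×10⁻¹¹ × 7.348×10²² = 4.904×10¹² m³/s².
r_p = 1737 + 124.7 = 1861.7 km = 1.862×10⁶ m.
Specific energy ε = v²/2 − μ/r = -6.262×10⁵ J/kg, so a = −μ/(2ε) = 3.916×10⁶ m.
The apsides satisfy r_p + r_a = 2a, so the apolune radius is 2a − r_p = 5.970×10⁶ m = 5970.1 km.
Apolune altitude = 5970.1 − 1737 = 4233.1 km.

apolune altitude ≈ 4233 km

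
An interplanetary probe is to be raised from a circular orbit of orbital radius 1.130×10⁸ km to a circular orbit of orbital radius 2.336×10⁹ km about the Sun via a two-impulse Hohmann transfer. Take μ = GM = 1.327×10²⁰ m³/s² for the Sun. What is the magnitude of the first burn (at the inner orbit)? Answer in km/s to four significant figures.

Δv ≈ 13.06 km/s

r₁ = 1.130×10⁸ km = 1.130×10¹¹ m.
r₂ = 2.336×10⁹ km = 2.336×10¹² m.
Transfer ellipse a_t = (r₁ + r₂)/2 = 1.224×10¹² m.
At r₁: circular v_c1 = √(μ/r₁) = 34270 m/s; transfer-perihelion v_p = √[μ(2/r₁ − 1/a_t)] = 47330 m/s.
Δv₁ = v_p − v_c1 = 13060 m/s.
= 13.06 km/s.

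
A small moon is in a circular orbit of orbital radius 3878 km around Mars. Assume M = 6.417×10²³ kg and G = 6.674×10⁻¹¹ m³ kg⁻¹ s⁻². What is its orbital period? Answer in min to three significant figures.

T ≈ 122 min

μ = GM = 6.674×10⁻¹¹ × 6.417×10²³ = 4.283×10¹³ m³/s².
r = 3878 km = 3.878×10⁶ m.
Kepler's third law: T = 2π√(r³/μ) = 2π√((3.878×10⁶)³ / 4.283×10¹³).
r³/μ = 1.362×10⁶ s², so T = 2π × 1.167×10³ = 7.332×10³ s.
Converting: 7.332×10³ s ÷ 60.00 = 122.2 min.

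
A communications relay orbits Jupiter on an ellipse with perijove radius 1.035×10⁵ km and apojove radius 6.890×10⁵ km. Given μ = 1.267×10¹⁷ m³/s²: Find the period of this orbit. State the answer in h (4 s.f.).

Semi-major axis a = (r_p + r_a)/2 = (1.0350×10⁵ + 6.8900×10⁵)/2 = 3.9625×10⁵ km = 3.962×10⁸ m.
By Kepler's third law T = 2π√(a³/μ) = 2π × 2.216×10⁴ = 1.392×10⁵ s.
= 38.68 h.

T ≈ 38.68 h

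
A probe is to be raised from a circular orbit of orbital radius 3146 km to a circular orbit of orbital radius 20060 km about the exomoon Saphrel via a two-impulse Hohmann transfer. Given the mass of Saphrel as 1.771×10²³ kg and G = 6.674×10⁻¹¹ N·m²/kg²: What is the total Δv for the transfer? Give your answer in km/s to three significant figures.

Δv_total ≈ 0.978 km/s

μ = GM = 6.674×10⁻¹¹ × 1.771×10²³ = 1.182×10¹³ m³/s².
r₁ = 3146 km = 3.146×10⁶ m.
r₂ = 20060 km = 2.006×10⁷ m.
Transfer ellipse a_t = (r₁ + r₂)/2 = 1.160×10⁷ m.
At r₁: circular v_c1 = √(μ/r₁) = 1938 m/s; transfer-periapsis v_p = √[μ(2/r₁ − 1/a_t)] = 2549 m/s.
Δv₁ = v_p − v_c1 = 610.3 m/s.
At r₂: circular v_c2 = √(μ/r₂) = 767.6 m/s; transfer-apoapsis v_a = √[μ(2/r₂ − 1/a_t)] = 399.7 m/s.
Δv₂ = v_c2 − v_a = 367.9 m/s.
Total Δv = Δv₁ + Δv₂ = 978.2 m/s = 0.9782 km/s.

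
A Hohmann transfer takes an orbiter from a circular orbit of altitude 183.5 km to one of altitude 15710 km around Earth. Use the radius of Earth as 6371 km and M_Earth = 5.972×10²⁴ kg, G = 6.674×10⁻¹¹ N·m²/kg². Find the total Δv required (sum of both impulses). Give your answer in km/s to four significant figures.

μ = GM = 6.674×10⁻¹¹ × 5.972×10²⁴ = 3.986×10¹⁴ m³/s².
r₁ = 6371 + 183.5 = 6554.5 km = 6.5545×10⁶ m.
r₂ = 6371 + 15710 = 22081 km = 2.2081×10⁷ m.
Transfer ellipse a_t = (r₁ + r₂)/2 = 1.432×10⁷ m.
At r₁: circular v_c1 = √(μ/r₁) = 7798 m/s; transfer-perigee v_p = √[μ(2/r₁ − 1/a_t)] = 9684 m/s.
Δv₁ = v_p − v_c1 = 1886 m/s.
At r₂: circular v_c2 = √(μ/r₂) = 4249 m/s; transfer-apogee v_a = √[μ(2/r₂ − 1/a_t)] = 2875 m/s.
Δv₂ = v_c2 − v_a = 1374 m/s.
Total Δv = Δv₁ + Δv₂ = 3260 m/s = 3.260 km/s.

Δv_total ≈ 3.260 km/s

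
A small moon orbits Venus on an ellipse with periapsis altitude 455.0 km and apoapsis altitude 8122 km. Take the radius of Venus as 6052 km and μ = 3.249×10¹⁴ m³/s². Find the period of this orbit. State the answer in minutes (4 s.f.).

T ≈ 193.2 minutes

r_p = 6052 + 455.0 = 6507.0 km = 6.5070×10⁶ m.
r_a = 6052 + 8122 = 14174 km = 1.4174×10⁷ m.
Semi-major axis a = (r_p + r_a)/2 = (6507.0 + 14174)/2 = 10340 km = 1.034×10⁷ m.
By Kepler's third law T = 2π√(a³/μ) = 2π × 1.845×10³ = 1.159×10⁴ s.
= 193.2 minutes.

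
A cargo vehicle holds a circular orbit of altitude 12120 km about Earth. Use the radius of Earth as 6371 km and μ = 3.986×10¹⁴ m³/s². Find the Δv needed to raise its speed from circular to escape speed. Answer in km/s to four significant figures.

r = 6371 + 12120 = 18491 km = 1.8491×10⁷ m.
Circular speed v_c = √(μ/r) = 4643 m/s.
Escape speed v_esc = √(2μ/r) = √2 × v_c = 6566 m/s.
Δv = v_esc − v_c = 1923 m/s = 1.923 km/s.

Δv ≈ 1.923 km/s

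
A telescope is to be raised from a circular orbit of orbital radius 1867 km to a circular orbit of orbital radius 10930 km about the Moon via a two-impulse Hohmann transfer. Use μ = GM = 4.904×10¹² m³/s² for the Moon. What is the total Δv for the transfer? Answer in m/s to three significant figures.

r₁ = 1867 km = 1.867×10⁶ m.
r₂ = 10930 km = 1.093×10⁷ m.
Transfer ellipse a_t = (r₁ + r₂)/2 = 6.398×10⁶ m.
At r₁: circular v_c1 = √(μ/r₁) = 1621 m/s; transfer-perilune v_p = √[μ(2/r₁ − 1/a_t)] = 2118 m/s.
Δv₁ = v_p − v_c1 = 497.5 m/s.
At r₂: circular v_c2 = √(μ/r₂) = 669.8 m/s; transfer-apolune v_a = √[μ(2/r₂ − 1/a_t)] = 361.8 m/s.
Δv₂ = v_c2 − v_a = 308.0 m/s.
Total Δv = Δv₁ + Δv₂ = 805.5 m/s.

Δv_total ≈ 806 m/s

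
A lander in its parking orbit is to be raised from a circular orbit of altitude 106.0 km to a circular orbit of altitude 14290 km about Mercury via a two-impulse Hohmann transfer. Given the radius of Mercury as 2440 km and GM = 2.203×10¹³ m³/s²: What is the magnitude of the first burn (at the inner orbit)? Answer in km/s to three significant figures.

Δv ≈ 0.934 km/s

r₁ = 2440 + 106.0 = 2546.0 km = 2.5460×10⁶ m.
r₂ = 2440 + 14290 = 16730 km = 1.6730×10⁷ m.
Transfer ellipse a_t = (r₁ + r₂)/2 = 9.638×10⁶ m.
At r₁: circular v_c1 = √(μ/r₁) = 2942 m/s; transfer-periherm v_p = √[μ(2/r₁ − 1/a_t)] = 3876 m/s.
Δv₁ = v_p − v_c1 = 934.0 m/s.
= 0.934 km/s.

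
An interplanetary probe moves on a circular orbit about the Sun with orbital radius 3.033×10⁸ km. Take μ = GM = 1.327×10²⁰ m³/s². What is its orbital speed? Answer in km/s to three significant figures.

v ≈ 20.9 km/s

r = 3.033×10⁸ km = 3.033×10¹¹ m.
For a circular orbit v = √(μ/r) = √(1.327×10²⁰ / 3.033×10¹¹) = √(4.375×10⁸) = 20920 m/s.
That is 20.92 km/s.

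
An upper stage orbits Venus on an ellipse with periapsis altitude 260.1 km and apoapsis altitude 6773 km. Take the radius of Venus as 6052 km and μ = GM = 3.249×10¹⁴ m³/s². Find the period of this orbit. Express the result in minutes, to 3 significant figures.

r_p = 6052 + 260.1 = 6312.1 km = 6.3121×10⁶ m.
r_a = 6052 + 6773 = 12825 km = 1.2825×10⁷ m.
Semi-major axis a = (r_p + r_a)/2 = (6312.1 + 12825)/2 = 9568.5 km = 9.569×10⁶ m.
By Kepler's third law T = 2π√(a³/μ) = 2π × 1.642×10³ = 1.032×10⁴ s.
= 172.0 minutes.

T ≈ 172 minutes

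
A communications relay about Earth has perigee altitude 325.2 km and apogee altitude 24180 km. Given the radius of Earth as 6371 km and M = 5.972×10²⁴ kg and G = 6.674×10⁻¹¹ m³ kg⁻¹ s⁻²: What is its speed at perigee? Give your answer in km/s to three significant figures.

v ≈ 9.88 km/s

μ = GM = 6.674×10⁻¹¹ × 5.972×10²⁴ = 3.986×10¹⁴ m³/s².
r_p = 6371 + 325.2 = 6696.2 km = 6.6962×10⁶ m.
r_a = 6371 + 24180 = 30551 km = 3.0551×10⁷ m.
Semi-major axis a = (r_p + r_a)/2 = 18624 km = 1.862×10⁷ m.
Vis-viva: v² = μ(2/r − 1/a) = 3.986×10¹⁴ × (2.987×10⁻⁷ − 5.370×10⁻⁸) = 9.764×10⁷ m²/s².
v = 9881 m/s = 9.881 km/s.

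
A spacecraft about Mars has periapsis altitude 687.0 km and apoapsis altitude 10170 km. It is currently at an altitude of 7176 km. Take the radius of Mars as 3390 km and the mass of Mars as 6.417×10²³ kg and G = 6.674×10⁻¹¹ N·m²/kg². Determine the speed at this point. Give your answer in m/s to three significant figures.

v ≈ 1800 m/s

μ = GM = 6.674×10⁻¹¹ × 6.417×10²³ = 4.283×10¹³ m³/s².
r_p = 3390 + 687.0 = 4077.0 km = 4.0770×10⁶ m.
r_a = 3390 + 10170 = 13560 km = 1.3560×10⁷ m.
r = 3390 + 7176 = 10566 km = 1.057×10⁷ m.
Semi-major axis a = (r_p + r_a)/2 = 8818.5 km = 8.818×10⁶ m.
Vis-viva: v² = μ(2/r − 1/a) = 4.283×10¹³ × (1.893×10⁻⁷ − 1.134×10⁻⁷) = 3.250×10⁶ m²/s².
v = 1803 m/s.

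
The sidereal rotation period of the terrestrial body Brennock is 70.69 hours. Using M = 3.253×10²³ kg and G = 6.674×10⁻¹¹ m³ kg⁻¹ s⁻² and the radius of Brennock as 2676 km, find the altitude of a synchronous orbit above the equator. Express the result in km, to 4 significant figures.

μ = GM = 6.674×10⁻¹¹ × 3.253×10²³ = 2.171×10¹³ m³/s².
T = 70.69 hours = 2.545×10⁵ s.
A synchronous orbit has period T, so by Kepler's third law a = (μT²/4π²)^(1/3).
μT²/4π² = 2.171×10¹³ × (2.545×10⁵)² / 39.48 = 3.561×10²² m³.
a = 3.290×10⁷ m = 32901 km.
Altitude h = a − R = 32901 − 2676 = 30225 km.

h_sync ≈ 30230 km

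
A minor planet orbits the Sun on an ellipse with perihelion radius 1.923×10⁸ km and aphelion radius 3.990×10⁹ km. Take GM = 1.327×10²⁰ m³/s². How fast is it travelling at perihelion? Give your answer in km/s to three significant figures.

Semi-major axis a = (r_p + r_a)/2 = 2.0912×10⁹ km = 2.091×10¹² m.
Vis-viva: v² = μ(2/r − 1/a) = 1.327×10²⁰ × (1.040×10⁻¹¹ − 4.782×10⁻¹³) = 1.317×10⁹ m²/s².
v = 36290 m/s = 36.29 km/s.

v ≈ 36.3 km/s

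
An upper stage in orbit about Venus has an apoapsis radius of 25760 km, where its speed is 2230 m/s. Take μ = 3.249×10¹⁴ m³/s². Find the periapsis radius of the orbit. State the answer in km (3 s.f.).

periapsis radius ≈ 6330 km

r_a = 2.576×10⁷ m.
Specific energy ε = v²/2 − μ/r = -1.013×10⁷ J/kg, so a = −μ/(2ε) = 1.604×10⁷ m.
The apsides satisfy r_p + r_a = 2a, so the periapsis radius is 2a − r_a = 6.325×10⁶ m = 6325.3 km.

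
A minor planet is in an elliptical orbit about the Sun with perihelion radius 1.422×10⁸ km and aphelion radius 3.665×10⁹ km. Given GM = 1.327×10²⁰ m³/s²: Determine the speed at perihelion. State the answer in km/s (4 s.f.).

v ≈ 42.39 km/s

Semi-major axis a = (r_p + r_a)/2 = 1.9036×10⁹ km = 1.904×10¹² m.
Vis-viva: v² = μ(2/r − 1/a) = 1.327×10²⁰ × (1.406×10⁻¹¹ − 5.253×10⁻¹³) = 1.797×10⁹ m²/s².
v = 42390 m/s = 42.39 km/s.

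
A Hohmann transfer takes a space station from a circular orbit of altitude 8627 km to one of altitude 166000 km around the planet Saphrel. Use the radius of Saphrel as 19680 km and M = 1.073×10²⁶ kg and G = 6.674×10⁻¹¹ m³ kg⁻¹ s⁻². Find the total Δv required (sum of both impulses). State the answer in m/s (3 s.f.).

Δv_total ≈ 8060 m/s

μ = GM = 6.674×10⁻¹¹ × 1.073×10²⁶ = 7.161×10¹⁵ m³/s².
r₁ = 19680 + 8627 = 28307 km = 2.8307×10⁷ m.
r₂ = 19680 + 166000 = 185680 km = 1.8568×10⁸ m.
Transfer ellipse a_t = (r₁ + r₂)/2 = 1.070×10⁸ m.
At r₁: circular v_c1 = √(μ/r₁) = 15910 m/s; transfer-periapsis v_p = √[μ(2/r₁ − 1/a_t)] = 20950 m/s.
Δv₁ = v_p − v_c1 = 5048 m/s.
At r₂: circular v_c2 = √(μ/r₂) = 6210 m/s; transfer-apoapsis v_a = √[μ(2/r₂ − 1/a_t)] = 3194 m/s.
Δv₂ = v_c2 − v_a = 3016 m/s.
Total Δv = Δv₁ + Δv₂ = 8064 m/s.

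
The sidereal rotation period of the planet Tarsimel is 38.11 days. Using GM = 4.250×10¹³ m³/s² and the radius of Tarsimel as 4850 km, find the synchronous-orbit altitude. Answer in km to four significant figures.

h_sync ≈ 2.220×10⁵ km

T = 38.11 days = 3.293×10⁶ s.
A synchronous orbit has period T, so by Kepler's third law a = (μT²/4π²)^(1/3).
μT²/4π² = 4.250×10¹³ × (3.293×10⁶)² / 39.48 = 1.167×10²⁵ m³.
a = 2.268×10⁸ m = 2.2684×10⁵ km.
Altitude h = a − R = 2.2684×10⁵ − 4850 = 2.2199×10⁵ km.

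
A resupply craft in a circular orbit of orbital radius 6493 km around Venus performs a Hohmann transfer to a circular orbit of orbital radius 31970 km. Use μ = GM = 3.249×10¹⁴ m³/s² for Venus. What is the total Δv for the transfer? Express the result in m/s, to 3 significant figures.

r₁ = 6493 km = 6.493×10⁶ m.
r₂ = 31970 km = 3.197×10⁷ m.
Transfer ellipse a_t = (r₁ + r₂)/2 = 1.923×10⁷ m.
At r₁: circular v_c1 = √(μ/r₁) = 7074 m/s; transfer-periapsis v_p = √[μ(2/r₁ − 1/a_t)] = 9120 m/s.
Δv₁ = v_p − v_c1 = 2047 m/s.
At r₂: circular v_c2 = √(μ/r₂) = 3188 m/s; transfer-apoapsis v_a = √[μ(2/r₂ − 1/a_t)] = 1852 m/s.
Δv₂ = v_c2 − v_a = 1336 m/s.
Total Δv = Δv₁ + Δv₂ = 3382 m/s.

Δv_total ≈ 3380 m/s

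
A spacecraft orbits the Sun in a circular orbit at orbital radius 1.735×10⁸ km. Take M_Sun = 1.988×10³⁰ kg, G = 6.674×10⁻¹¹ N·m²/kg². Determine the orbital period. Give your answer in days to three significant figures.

T ≈ 456 days

μ = GM = 6.674×10⁻¹¹ × 1.988×10³⁰ = 1.327×10²⁰ m³/s².
r = 1.735×10⁸ km = 1.735×10¹¹ m.
Kepler's third law: T = 2π√(r³/μ) = 2π√((1.735×10¹¹)³ / 1.327×10²⁰).
r³/μ = 3.936×10¹³ s², so T = 2π × 6.274×10⁶ = 3.942×10⁷ s.
Converting: 3.942×10⁷ s ÷ 86400 = 456.3 days.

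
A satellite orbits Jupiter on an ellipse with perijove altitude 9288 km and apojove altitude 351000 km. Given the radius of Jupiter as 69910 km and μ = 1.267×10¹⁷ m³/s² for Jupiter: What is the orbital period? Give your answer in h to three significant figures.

T ≈ 19.4 h

r_p = 69910 + 9288 = 79198 km = 7.9198×10⁷ m.
r_a = 69910 + 351000 = 420910 km = 4.2091×10⁸ m.
Semi-major axis a = (r_p + r_a)/2 = (79198 + 4.2091×10⁵)/2 = 2.5005×10⁵ km = 2.501×10⁸ m.
By Kepler's third law T = 2π√(a³/μ) = 2π × 1.111×10⁴ = 6.980×10⁴ s.
= 19.39 h.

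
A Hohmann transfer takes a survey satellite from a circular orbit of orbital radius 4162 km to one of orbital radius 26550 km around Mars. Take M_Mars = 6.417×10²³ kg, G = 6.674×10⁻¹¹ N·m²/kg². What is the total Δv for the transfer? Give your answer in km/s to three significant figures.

μ = GM = 6.674×10⁻¹¹ × 6.417×10²³ = 4.283×10¹³ m³/s².
r₁ = 4162 km = 4.162×10⁶ m.
r₂ = 26550 km = 2.655×10⁷ m.
Transfer ellipse a_t = (r₁ + r₂)/2 = 1.536×10⁷ m.
At r₁: circular v_c1 = √(μ/r₁) = 3208 m/s; transfer-periapsis v_p = √[μ(2/r₁ − 1/a_t)] = 4218 m/s.
Δv₁ = v_p − v_c1 = 1010 m/s.
At r₂: circular v_c2 = √(μ/r₂) = 1270 m/s; transfer-apoapsis v_a = √[μ(2/r₂ − 1/a_t)] = 661.2 m/s.
Δv₂ = v_c2 − v_a = 608.9 m/s.
Total Δv = Δv₁ + Δv₂ = 1619 m/s = 1.619 km/s.

Δv_total ≈ 1.62 km/s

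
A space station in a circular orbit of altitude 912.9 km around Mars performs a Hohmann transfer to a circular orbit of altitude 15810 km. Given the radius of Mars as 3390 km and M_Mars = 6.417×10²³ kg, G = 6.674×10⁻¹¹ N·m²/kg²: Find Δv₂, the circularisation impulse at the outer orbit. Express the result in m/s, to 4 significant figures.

μ = GM = 6.674×10⁻¹¹ × 6.417×10²³ = 4.283×10¹³ m³/s².
r₁ = 3390 + 912.9 = 4302.9 km = 4.3029×10⁶ m.
r₂ = 3390 + 15810 = 19200 km = 1.9200×10⁷ m.
Transfer ellipse a_t = (r₁ + r₂)/2 = 1.175×10⁷ m.
At r₁: circular v_c1 = √(μ/r₁) = 3155 m/s; transfer-periapsis v_p = √[μ(2/r₁ − 1/a_t)] = 4033 m/s.
At r₂: circular v_c2 = √(μ/r₂) = 1494 m/s; transfer-apoapsis v_a = √[μ(2/r₂ − 1/a_t)] = 903.7 m/s.
Δv₂ = v_c2 − v_a = 589.8 m/s.

Δv ≈ 589.8 m/s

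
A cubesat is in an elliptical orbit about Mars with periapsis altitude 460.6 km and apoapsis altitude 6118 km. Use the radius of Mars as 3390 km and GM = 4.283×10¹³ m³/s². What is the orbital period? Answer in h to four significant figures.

r_p = 3390 + 460.6 = 3850.6 km = 3.8506×10⁶ m.
r_a = 3390 + 6118 = 9508.0 km = 9.5080×10⁶ m.
Semi-major axis a = (r_p + r_a)/2 = (3850.6 + 9508.0)/2 = 6679.3 km = 6.679×10⁶ m.
By Kepler's third law T = 2π√(a³/μ) = 2π × 2.638×10³ = 1.657×10⁴ s.
= 4.604 h.

T ≈ 4.604 h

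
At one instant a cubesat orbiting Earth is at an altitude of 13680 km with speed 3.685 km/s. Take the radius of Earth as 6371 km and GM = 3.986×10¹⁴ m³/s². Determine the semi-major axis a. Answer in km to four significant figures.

r = 6371 + 13680 = 20051 km = 2.005×10⁷ m.
Specific orbital energy ε = v²/2 − μ/r = (3685)²/2 − 3.986×10¹⁴/2.005×10⁷ = -1.309×10⁷ J/kg.
Since ε = −μ/(2a), a = −μ/(2ε) = 1.523×10⁷ m = 15226 km.

a ≈ 15230 km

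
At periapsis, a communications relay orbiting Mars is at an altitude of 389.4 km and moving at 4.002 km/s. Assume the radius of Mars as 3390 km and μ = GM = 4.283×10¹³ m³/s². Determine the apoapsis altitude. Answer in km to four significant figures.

apoapsis altitude ≈ 5714 km

r_p = 3390 + 389.4 = 3779.4 km = 3.779×10⁶ m.
Specific energy ε = v²/2 − μ/r = -3.324×10⁶ J/kg, so a = −μ/(2ε) = 6.442×10⁶ m.
The apsides satisfy r_p + r_a = 2a, so the apoapsis radius is 2a − r_p = 9.104×10⁶ m = 9103.8 km.
Apoapsis altitude = 9103.8 − 3390 = 5713.8 km.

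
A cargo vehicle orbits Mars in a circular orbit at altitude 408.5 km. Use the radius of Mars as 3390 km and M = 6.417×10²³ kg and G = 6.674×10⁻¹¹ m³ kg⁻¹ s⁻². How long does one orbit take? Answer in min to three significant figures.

T ≈ 118 min

μ = GM = 6.674×10⁻¹¹ × 6.417×10²³ = 4.283×10¹³ m³/s².
r = 3390 + 408.5 = 3798.5 km = 3.7985×10⁶ m.
Kepler's third law: T = 2π√(r³/μ) = 2π√((3.798×10⁶)³ / 4.283×10¹³).
r³/μ = 1.280×10⁶ s², so T = 2π × 1.131×10³ = 7.108×10³ s.
Converting: 7.108×10³ s ÷ 60.00 = 118.5 min.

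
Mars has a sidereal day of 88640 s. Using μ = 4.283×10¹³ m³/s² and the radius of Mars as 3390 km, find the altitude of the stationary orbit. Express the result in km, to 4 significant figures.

A synchronous orbit has period T, so by Kepler's third law a = (μT²/4π²)^(1/3).
μT²/4π² = 4.283×10¹³ × (8.864×10⁴)² / 39.48 = 8.524×10²¹ m³.
a = 2.043×10⁷ m = 20428 km.
Altitude h = a − R = 20428 − 3390 = 17038 km.

h_sync ≈ 17040 km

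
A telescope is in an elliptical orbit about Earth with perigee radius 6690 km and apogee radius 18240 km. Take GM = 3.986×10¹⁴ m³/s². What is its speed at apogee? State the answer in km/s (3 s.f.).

Semi-major axis a = (r_p + r_a)/2 = 12465 km = 1.246×10⁷ m.
Vis-viva: v² = μ(2/r − 1/a) = 3.986×10¹⁴ × (1.096×10⁻⁷ − 8.022×10⁻⁸) = 1.173×10⁷ m²/s².
v = 3425 m/s = 3.425 km/s.

v ≈ 3.42 km/s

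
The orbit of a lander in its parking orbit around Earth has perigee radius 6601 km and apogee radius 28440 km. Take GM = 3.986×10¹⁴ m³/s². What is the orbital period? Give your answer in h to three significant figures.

Semi-major axis a = (r_p + r_a)/2 = (6601.0 + 28440)/2 = 17520 km = 1.752×10⁷ m.
By Kepler's third law T = 2π√(a³/μ) = 2π × 3.673×10³ = 2.308×10⁴ s.
= 6.411 h.

T ≈ 6.41 h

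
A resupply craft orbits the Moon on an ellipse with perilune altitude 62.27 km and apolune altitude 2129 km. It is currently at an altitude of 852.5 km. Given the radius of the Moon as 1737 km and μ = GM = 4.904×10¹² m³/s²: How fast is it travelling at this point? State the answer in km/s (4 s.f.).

v ≈ 1.434 km/s

r_p = 1737 + 62.27 = 1799.3 km = 1.7993×10⁶ m.
r_a = 1737 + 2129 = 3866.0 km = 3.8660×10⁶ m.
r = 1737 + 852.5 = 2589.5 km = 2.590×10⁶ m.
Semi-major axis a = (r_p + r_a)/2 = 2832.6 km = 2.833×10⁶ m.
Vis-viva: v² = μ(2/r − 1/a) = 4.904×10¹² × (7.723×10⁻⁷ − 3.530×10⁻⁷) = 2.056×10⁶ m²/s².
v = 1434 m/s = 1.434 km/s.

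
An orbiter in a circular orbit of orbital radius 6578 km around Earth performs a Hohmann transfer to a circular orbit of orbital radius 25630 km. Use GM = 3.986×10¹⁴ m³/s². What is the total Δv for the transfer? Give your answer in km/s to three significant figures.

Δv_total ≈ 3.46 km/s

r₁ = 6578 km = 6.578×10⁶ m.
r₂ = 25630 km = 2.563×10⁷ m.
Transfer ellipse a_t = (r₁ + r₂)/2 = 1.610×10⁷ m.
At r₁: circular v_c1 = √(μ/r₁) = 7784 m/s; transfer-perigee v_p = √[μ(2/r₁ − 1/a_t)] = 9820 m/s.
Δv₁ = v_p − v_c1 = 2036 m/s.
At r₂: circular v_c2 = √(μ/r₂) = 3944 m/s; transfer-apogee v_a = √[μ(2/r₂ − 1/a_t)] = 2520 m/s.
Δv₂ = v_c2 − v_a = 1423 m/s.
Total Δv = Δv₁ + Δv₂ = 3459 m/s = 3.459 km/s.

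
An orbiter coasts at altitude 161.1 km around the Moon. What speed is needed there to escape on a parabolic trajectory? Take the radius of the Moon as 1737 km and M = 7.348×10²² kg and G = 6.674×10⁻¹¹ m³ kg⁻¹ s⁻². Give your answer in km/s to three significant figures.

v_esc ≈ 2.27 km/s

μ = GM = 6.674×10⁻¹¹ × 7.348×10²² = 4.904×10¹² m³/s².
r = 1737 + 161.1 = 1898.1 km = 1.8981×10⁶ m.
Escape speed v_esc = √(2μ/r) = √(2 × 4.904×10¹² / 1.898×10⁶) = √(5.167×10⁶) = 2273 m/s.
= 2.273 km/s.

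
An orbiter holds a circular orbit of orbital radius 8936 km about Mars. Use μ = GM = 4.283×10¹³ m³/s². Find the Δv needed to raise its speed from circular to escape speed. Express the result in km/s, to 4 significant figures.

Δv ≈ 0.9068 km/s

r = 8936 km = 8.936×10⁶ m.
Circular speed v_c = √(μ/r) = 2189 m/s.
Escape speed v_esc = √(2μ/r) = √2 × v_c = 3096 m/s.
Δv = v_esc − v_c = 906.8 m/s = 0.9068 km/s.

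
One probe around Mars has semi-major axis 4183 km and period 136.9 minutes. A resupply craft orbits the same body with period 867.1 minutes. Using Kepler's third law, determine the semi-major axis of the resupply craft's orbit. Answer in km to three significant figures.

Kepler's third law: a³ ∝ T², so a₂ = a₁ (T₂/T₁)^(2/3).
T₂/T₁ = 6.334, (T₂/T₁)^(2/3) = 3.423.
a₂ = 4183 × 3.423 = 14320 km.

a₂ ≈ 14300 km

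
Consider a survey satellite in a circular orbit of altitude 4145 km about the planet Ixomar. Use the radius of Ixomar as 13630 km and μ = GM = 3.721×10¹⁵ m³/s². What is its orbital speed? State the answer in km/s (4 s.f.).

v ≈ 14.47 km/s

r = 13630 + 4145 = 17775 km = 1.7775×10⁷ m.
For a circular orbit v = √(μ/r) = √(3.721×10¹⁵ / 1.778×10⁷) = √(2.093×10⁸) = 14470 m/s.
That is 14.47 km/s.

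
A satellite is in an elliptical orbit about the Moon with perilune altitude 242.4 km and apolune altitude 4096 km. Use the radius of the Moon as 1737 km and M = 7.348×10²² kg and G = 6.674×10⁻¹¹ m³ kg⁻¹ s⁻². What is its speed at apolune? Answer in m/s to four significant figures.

μ = GM = 6.674×10⁻¹¹ × 7.348×10²² = 4.904×10¹² m³/s².
r_p = 1737 + 242.4 = 1979.4 km = 1.9794×10⁶ m.
r_a = 1737 + 4096 = 5833.0 km = 5.8330×10⁶ m.
Semi-major axis a = (r_p + r_a)/2 = 3906.2 km = 3.906×10⁶ m.
Vis-viva: v² = μ(2/r − 1/a) = 4.904×10¹² × (3.429×10⁻⁷ − 2.560×10⁻⁷) = 4.260×10⁵ m²/s².
v = 652.7 m/s.

v ≈ 652.7 m/s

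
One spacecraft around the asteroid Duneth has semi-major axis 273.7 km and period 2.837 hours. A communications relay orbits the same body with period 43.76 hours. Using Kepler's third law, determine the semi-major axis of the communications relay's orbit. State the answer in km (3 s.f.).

Kepler's third law: a³ ∝ T², so a₂ = a₁ (T₂/T₁)^(2/3).
T₂/T₁ = 15.42, (T₂/T₁)^(2/3) = 6.196.
a₂ = 273.7 × 6.196 = 1696 km.

a₂ ≈ 1700 km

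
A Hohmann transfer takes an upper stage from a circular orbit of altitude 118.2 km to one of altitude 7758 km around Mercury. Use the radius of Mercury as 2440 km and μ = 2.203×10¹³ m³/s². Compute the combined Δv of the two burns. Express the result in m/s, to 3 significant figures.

Δv_total ≈ 1320 m/s

r₁ = 2440 + 118.2 = 2558.2 km = 2.5582×10⁶ m.
r₂ = 2440 + 7758 = 10198 km = 1.0198×10⁷ m.
Transfer ellipse a_t = (r₁ + r₂)/2 = 6.378×10⁶ m.
At r₁: circular v_c1 = √(μ/r₁) = 2935 m/s; transfer-periherm v_p = √[μ(2/r₁ − 1/a_t)] = 3711 m/s.
Δv₁ = v_p − v_c1 = 776.1 m/s.
At r₂: circular v_c2 = √(μ/r₂) = 1470 m/s; transfer-apoherm v_a = √[μ(2/r₂ − 1/a_t)] = 930.8 m/s.
Δv₂ = v_c2 − v_a = 538.9 m/s.
Total Δv = Δv₁ + Δv₂ = 1315 m/s.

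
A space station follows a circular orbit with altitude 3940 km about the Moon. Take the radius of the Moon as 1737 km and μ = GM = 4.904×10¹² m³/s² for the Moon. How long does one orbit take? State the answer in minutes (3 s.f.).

r = 1737 + 3940 = 5677.0 km = 5.6770×10⁶ m.
Kepler's third law: T = 2π√(r³/μ) = 2π√((5.677×10⁶)³ / 4.904×10¹²).
r³/μ = 3.731×10⁷ s², so T = 2π × 6.108×10³ = 3.838×10⁴ s.
Converting: 3.838×10⁴ s ÷ 60.00 = 639.6 minutes.

T ≈ 640 minutes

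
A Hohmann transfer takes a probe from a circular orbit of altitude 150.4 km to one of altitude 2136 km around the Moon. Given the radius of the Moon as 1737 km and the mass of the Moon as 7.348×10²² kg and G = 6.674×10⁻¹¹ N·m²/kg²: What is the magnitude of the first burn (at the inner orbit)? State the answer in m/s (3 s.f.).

μ = GM = 6.674×10⁻¹¹ × 7.348×10²² = 4.904×10¹² m³/s².
r₁ = 1737 + 150.4 = 1887.4 km = 1.8874×10⁶ m.
r₂ = 1737 + 2136 = 3873.0 km = 3.8730×10⁶ m.
Transfer ellipse a_t = (r₁ + r₂)/2 = 2.880×10⁶ m.
At r₁: circular v_c1 = √(μ/r₁) = 1612 m/s; transfer-perilune v_p = √[μ(2/r₁ − 1/a_t)] = 1869 m/s.
Δv₁ = v_p − v_c1 = 257.3 m/s.

Δv ≈ 257 m/s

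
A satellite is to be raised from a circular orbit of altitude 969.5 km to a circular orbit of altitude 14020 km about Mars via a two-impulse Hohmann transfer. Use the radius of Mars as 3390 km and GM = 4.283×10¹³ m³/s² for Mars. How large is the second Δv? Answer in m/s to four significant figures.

Δv ≈ 575.8 m/s

r₁ = 3390 + 969.5 = 4359.5 km = 4.3595×10⁶ m.
r₂ = 3390 + 14020 = 17410 km = 1.7410×10⁷ m.
Transfer ellipse a_t = (r₁ + r₂)/2 = 1.088×10⁷ m.
At r₁: circular v_c1 = √(μ/r₁) = 3134 m/s; transfer-periapsis v_p = √[μ(2/r₁ − 1/a_t)] = 3964 m/s.
At r₂: circular v_c2 = √(μ/r₂) = 1568 m/s; transfer-apoapsis v_a = √[μ(2/r₂ − 1/a_t)] = 992.6 m/s.
Δv₂ = v_c2 − v_a = 575.8 m/s.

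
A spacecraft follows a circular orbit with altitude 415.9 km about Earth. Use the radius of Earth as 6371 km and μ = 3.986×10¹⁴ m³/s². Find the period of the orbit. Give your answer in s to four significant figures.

T ≈ 5564 s

r = 6371 + 415.9 = 6786.9 km = 6.7869×10⁶ m.
Kepler's third law: T = 2π√(r³/μ) = 2π√((6.787×10⁶)³ / 3.986×10¹⁴).
r³/μ = 7.843×10⁵ s², so T = 2π × 8.856×10² = 5.564×10³ s.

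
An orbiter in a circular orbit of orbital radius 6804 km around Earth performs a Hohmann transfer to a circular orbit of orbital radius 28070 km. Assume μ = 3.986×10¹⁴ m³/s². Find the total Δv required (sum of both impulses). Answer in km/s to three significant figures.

r₁ = 6804 km = 6.804×10⁶ m.
r₂ = 28070 km = 2.807×10⁷ m.
Transfer ellipse a_t = (r₁ + r₂)/2 = 1.744×10⁷ m.
At r₁: circular v_c1 = √(μ/r₁) = 7654 m/s; transfer-perigee v_p = √[μ(2/r₁ − 1/a_t)] = 9711 m/s.
Δv₁ = v_p − v_c1 = 2057 m/s.
At r₂: circular v_c2 = √(μ/r₂) = 3768 m/s; transfer-apogee v_a = √[μ(2/r₂ − 1/a_t)] = 2354 m/s.
Δv₂ = v_c2 − v_a = 1414 m/s.
Total Δv = Δv₁ + Δv₂ = 3472 m/s = 3.472 km/s.

Δv_total ≈ 3.47 km/s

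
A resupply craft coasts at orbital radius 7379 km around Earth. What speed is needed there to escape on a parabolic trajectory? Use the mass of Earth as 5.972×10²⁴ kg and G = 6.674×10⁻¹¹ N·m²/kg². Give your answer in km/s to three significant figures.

v_esc ≈ 10.4 km/s

μ = GM = 6.674×10⁻¹¹ × 5.972×10²⁴ = 3.986×10¹⁴ m³/s².
r = 7379 km = 7.379×10⁶ m.
Escape speed v_esc = √(2μ/r) = √(2 × 3.986×10¹⁴ / 7.379×10⁶) = √(1.080×10⁸) = 10390 m/s.
= 10.39 km/s.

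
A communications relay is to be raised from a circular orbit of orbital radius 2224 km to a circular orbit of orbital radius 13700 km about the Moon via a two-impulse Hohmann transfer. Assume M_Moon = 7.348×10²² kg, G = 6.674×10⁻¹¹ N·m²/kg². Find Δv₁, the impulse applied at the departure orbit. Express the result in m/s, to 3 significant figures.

μ = GM = 6.674×10⁻¹¹ × 7.348×10²² = 4.904×10¹² m³/s².
r₁ = 2224 km = 2.224×10⁶ m.
r₂ = 13700 km = 1.370×10⁷ m.
Transfer ellipse a_t = (r₁ + r₂)/2 = 7.962×10⁶ m.
At r₁: circular v_c1 = √(μ/r₁) = 1485 m/s; transfer-perilune v_p = √[μ(2/r₁ − 1/a_t)] = 1948 m/s.
Δv₁ = v_p − v_c1 = 462.9 m/s.

Δv ≈ 463 m/s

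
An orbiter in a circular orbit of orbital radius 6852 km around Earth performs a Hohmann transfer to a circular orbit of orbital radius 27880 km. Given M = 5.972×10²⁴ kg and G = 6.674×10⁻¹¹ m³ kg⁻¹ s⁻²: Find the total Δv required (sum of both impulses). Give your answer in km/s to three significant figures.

Δv_total ≈ 3.44 km/s

μ = GM = 6.674×10⁻¹¹ × 5.972×10²⁴ = 3.986×10¹⁴ m³/s².
r₁ = 6852 km = 6.852×10⁶ m.
r₂ = 27880 km = 2.788×10⁷ m.
Transfer ellipse a_t = (r₁ + r₂)/2 = 1.737×10⁷ m.
At r₁: circular v_c1 = √(μ/r₁) = 7627 m/s; transfer-perigee v_p = √[μ(2/r₁ − 1/a_t)] = 9664 m/s.
Δv₁ = v_p − v_c1 = 2037 m/s.
At r₂: circular v_c2 = √(μ/r₂) = 3781 m/s; transfer-apogee v_a = √[μ(2/r₂ − 1/a_t)] = 2375 m/s.
Δv₂ = v_c2 − v_a = 1406 m/s.
Total Δv = Δv₁ + Δv₂ = 3443 m/s = 3.443 km/s.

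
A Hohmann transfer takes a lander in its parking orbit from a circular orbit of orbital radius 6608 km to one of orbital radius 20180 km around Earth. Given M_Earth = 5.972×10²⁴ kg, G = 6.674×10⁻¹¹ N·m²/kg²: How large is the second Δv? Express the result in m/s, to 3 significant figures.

μ = GM = 6.674×10⁻¹¹ × 5.972×10²⁴ = 3.986×10¹⁴ m³/s².
r₁ = 6608 km = 6.608×10⁶ m.
r₂ = 20180 km = 2.018×10⁷ m.
Transfer ellipse a_t = (r₁ + r₂)/2 = 1.339×10⁷ m.
At r₁: circular v_c1 = √(μ/r₁) = 7766 m/s; transfer-perigee v_p = √[μ(2/r₁ − 1/a_t)] = 9533 m/s.
At r₂: circular v_c2 = √(μ/r₂) = 4444 m/s; transfer-apogee v_a = √[μ(2/r₂ − 1/a_t)] = 3122 m/s.
Δv₂ = v_c2 − v_a = 1323 m/s.

Δv ≈ 1320 m/s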